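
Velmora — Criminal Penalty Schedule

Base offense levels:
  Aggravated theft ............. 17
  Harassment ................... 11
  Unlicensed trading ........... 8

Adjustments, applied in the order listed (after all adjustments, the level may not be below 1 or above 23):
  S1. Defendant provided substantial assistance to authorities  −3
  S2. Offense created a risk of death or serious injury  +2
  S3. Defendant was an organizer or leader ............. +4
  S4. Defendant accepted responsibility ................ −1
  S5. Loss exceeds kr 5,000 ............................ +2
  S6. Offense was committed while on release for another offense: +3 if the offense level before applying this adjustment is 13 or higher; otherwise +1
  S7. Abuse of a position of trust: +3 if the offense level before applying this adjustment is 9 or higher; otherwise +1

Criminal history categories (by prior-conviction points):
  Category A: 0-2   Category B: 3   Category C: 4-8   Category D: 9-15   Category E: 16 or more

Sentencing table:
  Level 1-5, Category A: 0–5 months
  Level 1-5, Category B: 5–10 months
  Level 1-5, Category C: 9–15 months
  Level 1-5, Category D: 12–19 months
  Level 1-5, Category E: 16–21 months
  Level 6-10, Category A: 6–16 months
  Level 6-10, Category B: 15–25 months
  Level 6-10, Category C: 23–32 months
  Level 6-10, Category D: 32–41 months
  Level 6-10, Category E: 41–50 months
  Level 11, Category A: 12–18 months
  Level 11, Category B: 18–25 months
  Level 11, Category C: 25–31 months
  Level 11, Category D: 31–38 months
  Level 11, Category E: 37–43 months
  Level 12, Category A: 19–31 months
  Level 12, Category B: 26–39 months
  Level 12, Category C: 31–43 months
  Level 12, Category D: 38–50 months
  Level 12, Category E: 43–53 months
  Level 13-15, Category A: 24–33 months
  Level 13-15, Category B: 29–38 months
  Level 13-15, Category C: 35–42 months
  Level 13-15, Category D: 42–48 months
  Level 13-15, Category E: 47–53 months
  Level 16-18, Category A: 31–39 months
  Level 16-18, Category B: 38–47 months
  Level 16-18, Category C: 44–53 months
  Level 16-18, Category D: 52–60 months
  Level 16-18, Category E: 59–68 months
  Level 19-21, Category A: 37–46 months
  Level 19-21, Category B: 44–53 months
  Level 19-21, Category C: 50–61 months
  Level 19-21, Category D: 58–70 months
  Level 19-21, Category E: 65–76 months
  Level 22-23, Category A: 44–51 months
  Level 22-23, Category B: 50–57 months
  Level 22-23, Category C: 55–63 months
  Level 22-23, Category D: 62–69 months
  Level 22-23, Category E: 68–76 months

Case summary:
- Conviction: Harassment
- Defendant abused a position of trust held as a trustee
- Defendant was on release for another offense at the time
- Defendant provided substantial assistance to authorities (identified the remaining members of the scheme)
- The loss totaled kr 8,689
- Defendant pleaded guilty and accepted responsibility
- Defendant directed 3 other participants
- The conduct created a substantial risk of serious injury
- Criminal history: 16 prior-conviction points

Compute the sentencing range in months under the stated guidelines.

65-76 months

Base offense level for harassment: 11.
S1 applies: 11 − 3 = 8.
S2 applies: 8 + 2 = 10.
S3 applies: 10 + 4 = 14.
S4 applies: 14 − 1 = 13.
S5 applies: 13 + 2 = 15.
S6 applies (level before this adjustment is 15 ≥ 13, so +3): 15 + 3 = 18.
S7 applies (level before this adjustment is 18 ≥ 9, so +3): 18 + 3 = 21.
Final offense level: 21.
Criminal history: 16 prior points → Category E (16+).
Level 21 falls in the 19-21 band.
Grid: Level 19-21 × Category E = 65-76 months.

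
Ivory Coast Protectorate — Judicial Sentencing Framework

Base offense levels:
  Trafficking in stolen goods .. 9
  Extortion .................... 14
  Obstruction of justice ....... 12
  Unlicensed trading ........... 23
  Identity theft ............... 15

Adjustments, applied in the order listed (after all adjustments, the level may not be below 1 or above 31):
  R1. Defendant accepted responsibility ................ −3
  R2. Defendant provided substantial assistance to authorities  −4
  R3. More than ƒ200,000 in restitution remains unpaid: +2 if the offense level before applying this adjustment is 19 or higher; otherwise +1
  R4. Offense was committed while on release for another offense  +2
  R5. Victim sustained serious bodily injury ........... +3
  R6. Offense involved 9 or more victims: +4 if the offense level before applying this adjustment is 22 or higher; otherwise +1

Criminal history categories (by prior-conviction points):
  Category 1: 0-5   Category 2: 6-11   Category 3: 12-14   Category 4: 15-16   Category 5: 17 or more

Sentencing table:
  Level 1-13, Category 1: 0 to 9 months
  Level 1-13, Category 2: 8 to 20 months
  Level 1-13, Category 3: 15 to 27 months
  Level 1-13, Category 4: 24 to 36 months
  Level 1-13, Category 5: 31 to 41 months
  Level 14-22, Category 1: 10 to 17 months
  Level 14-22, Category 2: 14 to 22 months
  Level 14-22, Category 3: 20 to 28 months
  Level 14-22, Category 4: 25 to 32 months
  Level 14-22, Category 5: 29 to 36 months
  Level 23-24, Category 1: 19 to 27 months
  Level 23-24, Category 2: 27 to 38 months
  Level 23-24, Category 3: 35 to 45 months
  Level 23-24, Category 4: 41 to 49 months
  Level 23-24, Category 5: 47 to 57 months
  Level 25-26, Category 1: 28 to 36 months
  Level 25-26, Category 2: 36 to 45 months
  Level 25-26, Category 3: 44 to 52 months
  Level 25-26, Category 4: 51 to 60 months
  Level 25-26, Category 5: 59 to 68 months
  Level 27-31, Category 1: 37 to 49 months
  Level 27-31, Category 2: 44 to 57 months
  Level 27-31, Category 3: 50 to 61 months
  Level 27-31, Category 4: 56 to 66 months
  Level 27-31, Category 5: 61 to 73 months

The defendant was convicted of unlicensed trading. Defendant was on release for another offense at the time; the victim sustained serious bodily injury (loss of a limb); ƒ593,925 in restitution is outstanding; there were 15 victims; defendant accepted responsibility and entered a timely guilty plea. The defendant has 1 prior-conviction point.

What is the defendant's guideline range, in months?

37-49 months

Base offense level for unlicensed trading: 23.
R1 applies: 23 − 3 = 20.
R2 does not apply.
R3 applies (level before this adjustment is 20 ≥ 19, so +2): 20 + 2 = 22.
R4 applies: 22 + 2 = 24.
R5 applies: 24 + 3 = 27.
R6 applies (level before this adjustment is 27 ≥ 22, so +4): 27 + 4 = 31.
Final offense level: 31.
Criminal history: 1 prior point → Category 1 (0-5).
Level 31 falls in the 27-31 band.
Grid: Level 27-31 × Category 1 = 37-49 months.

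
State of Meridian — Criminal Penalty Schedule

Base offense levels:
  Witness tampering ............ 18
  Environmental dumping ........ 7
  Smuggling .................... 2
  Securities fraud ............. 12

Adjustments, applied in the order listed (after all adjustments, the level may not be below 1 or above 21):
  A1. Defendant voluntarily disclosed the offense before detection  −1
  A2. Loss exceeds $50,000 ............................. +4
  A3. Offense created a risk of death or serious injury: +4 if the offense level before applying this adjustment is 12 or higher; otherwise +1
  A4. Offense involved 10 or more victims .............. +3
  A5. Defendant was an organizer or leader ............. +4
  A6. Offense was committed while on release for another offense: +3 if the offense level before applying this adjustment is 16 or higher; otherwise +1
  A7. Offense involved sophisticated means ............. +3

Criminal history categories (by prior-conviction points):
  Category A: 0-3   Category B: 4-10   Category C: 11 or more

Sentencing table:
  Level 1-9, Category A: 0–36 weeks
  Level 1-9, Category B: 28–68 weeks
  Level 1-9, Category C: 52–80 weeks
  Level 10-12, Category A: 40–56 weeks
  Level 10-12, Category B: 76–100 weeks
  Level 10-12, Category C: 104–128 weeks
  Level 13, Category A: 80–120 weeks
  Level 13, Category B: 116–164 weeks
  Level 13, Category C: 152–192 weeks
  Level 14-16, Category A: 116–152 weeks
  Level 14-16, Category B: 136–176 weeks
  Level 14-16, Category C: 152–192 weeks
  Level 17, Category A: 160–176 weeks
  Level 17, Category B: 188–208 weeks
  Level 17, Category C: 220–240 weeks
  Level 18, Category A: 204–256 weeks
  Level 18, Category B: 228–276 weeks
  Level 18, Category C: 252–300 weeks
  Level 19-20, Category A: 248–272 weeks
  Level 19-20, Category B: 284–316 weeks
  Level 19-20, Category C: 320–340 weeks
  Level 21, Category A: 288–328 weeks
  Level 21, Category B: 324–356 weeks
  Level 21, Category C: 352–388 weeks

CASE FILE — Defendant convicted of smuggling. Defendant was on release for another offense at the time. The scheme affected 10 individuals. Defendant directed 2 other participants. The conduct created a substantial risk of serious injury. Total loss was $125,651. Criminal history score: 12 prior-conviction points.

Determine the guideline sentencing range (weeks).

Base offense level for smuggling: 2.
A2 applies: 2 + 4 = 6.
A3 applies (level before this adjustment is 6 < 12, so +1): 6 + 1 = 7.
A4 applies: 7 + 3 = 10.
A5 applies: 10 + 4 = 14.
A6 applies (level before this adjustment is 14 < 16, so +1): 14 + 1 = 15.
Final offense level: 15.
Criminal history: 12 prior points → Category C (11+).
Level 15 falls in the 14-16 band.
Grid: Level 14-16 × Category C = 152-192 weeks.

152-192 weeks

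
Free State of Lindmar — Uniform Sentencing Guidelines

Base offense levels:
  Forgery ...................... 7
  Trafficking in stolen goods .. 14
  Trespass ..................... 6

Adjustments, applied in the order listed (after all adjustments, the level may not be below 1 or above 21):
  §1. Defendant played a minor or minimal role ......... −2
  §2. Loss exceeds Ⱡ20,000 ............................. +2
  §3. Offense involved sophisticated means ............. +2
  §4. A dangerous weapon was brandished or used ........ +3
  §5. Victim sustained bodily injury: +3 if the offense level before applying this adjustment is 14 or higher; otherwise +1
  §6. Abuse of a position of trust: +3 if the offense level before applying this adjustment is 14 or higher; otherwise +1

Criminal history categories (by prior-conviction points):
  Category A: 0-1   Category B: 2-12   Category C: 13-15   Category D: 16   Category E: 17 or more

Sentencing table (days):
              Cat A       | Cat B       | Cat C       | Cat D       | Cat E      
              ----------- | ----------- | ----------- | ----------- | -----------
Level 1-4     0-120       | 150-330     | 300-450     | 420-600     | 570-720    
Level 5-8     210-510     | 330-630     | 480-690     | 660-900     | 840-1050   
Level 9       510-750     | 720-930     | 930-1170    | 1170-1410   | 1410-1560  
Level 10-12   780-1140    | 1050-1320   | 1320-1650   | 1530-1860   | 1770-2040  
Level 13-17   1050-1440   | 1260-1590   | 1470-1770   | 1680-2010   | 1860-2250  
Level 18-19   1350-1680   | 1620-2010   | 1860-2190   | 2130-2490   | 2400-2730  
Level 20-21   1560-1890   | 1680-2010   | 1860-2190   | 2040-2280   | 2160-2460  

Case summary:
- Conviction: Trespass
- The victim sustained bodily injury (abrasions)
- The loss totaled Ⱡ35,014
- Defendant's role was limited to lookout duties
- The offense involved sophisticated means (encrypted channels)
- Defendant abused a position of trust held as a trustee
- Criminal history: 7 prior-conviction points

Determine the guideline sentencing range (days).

Base offense level for trespass: 6.
§1 applies: 6 − 2 = 4.
§2 applies: 4 + 2 = 6.
§3 applies: 6 + 2 = 8.
§5 applies (level before this adjustment is 8 < 14, so +1): 8 + 1 = 9.
§6 applies (level before this adjustment is 9 < 14, so +1): 9 + 1 = 10.
Final offense level: 10.
Criminal history: 7 prior points → Category B (2-12).
Level 10 falls in the 10-12 band.
Grid: Level 10-12 × Category B = 1050-1320 days.

1050-1320 days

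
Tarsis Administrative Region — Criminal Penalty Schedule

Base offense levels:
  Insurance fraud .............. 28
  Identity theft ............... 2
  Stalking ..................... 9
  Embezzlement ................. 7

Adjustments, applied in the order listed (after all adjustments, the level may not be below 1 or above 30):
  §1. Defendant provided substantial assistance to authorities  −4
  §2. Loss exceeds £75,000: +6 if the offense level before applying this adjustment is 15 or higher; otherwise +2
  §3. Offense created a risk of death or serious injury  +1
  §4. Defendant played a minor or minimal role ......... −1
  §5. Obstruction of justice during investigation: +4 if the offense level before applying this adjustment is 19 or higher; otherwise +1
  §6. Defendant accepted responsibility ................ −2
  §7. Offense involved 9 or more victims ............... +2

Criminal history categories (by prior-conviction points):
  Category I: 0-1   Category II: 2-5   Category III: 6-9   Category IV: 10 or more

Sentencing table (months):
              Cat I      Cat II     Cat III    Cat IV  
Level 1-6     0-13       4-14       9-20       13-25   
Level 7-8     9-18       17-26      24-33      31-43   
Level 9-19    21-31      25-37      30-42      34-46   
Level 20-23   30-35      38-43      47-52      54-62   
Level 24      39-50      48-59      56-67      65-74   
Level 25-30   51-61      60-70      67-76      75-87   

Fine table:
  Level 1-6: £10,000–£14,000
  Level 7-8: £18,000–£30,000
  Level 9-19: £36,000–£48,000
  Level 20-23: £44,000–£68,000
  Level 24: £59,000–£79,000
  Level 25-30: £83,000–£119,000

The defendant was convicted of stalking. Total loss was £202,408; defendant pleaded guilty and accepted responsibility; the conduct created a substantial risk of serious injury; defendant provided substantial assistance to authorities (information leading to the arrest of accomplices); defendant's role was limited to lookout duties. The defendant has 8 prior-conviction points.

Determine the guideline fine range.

£10,000–£14,000

Base offense level for stalking: 9.
§1 applies: 9 − 4 = 5.
§2 applies (level before this adjustment is 5 < 15, so +2): 5 + 2 = 7.
§3 applies: 7 + 1 = 8.
§4 applies: 8 − 1 = 7.
§5 does not apply.
§6 applies: 7 − 2 = 5.
Final offense level: 5.
Level 5 falls in the 1-6 band.
Fine table: Level 1-6 → £10,000–£14,000.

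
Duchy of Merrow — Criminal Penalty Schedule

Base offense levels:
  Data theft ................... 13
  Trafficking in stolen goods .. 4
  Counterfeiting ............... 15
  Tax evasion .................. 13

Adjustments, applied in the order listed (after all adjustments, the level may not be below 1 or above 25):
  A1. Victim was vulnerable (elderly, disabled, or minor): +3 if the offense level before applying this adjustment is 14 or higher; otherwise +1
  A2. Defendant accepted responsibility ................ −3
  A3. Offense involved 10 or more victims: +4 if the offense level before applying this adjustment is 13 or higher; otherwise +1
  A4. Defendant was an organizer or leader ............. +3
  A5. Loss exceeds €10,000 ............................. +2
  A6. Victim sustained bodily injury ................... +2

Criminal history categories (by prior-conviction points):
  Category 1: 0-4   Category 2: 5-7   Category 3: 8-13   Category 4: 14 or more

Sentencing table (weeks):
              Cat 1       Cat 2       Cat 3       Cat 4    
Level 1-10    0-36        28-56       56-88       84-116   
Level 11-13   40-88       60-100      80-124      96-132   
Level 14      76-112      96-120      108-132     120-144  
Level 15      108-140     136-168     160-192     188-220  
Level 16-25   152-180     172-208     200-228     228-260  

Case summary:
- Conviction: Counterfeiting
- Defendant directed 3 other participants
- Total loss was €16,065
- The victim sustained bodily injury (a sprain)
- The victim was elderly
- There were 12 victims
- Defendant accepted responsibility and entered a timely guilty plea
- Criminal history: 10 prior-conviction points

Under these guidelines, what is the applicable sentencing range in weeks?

200-228 weeks

Base offense level for counterfeiting: 15.
A1 applies (level before this adjustment is 15 ≥ 14, so +3): 15 + 3 = 18.
A2 applies: 18 − 3 = 15.
A3 applies (level before this adjustment is 15 ≥ 13, so +4): 15 + 4 = 19.
A4 applies: 19 + 3 = 22.
A5 applies: 22 + 2 = 24.
A6 applies: 24 + 2 = 26.
Level 26 exceeds the maximum of 25; capped at 25.
Final offense level: 25.
Criminal history: 10 prior points → Category 3 (8-13).
Level 25 falls in the 16-25 band.
Grid: Level 16-25 × Category 3 = 200-228 weeks.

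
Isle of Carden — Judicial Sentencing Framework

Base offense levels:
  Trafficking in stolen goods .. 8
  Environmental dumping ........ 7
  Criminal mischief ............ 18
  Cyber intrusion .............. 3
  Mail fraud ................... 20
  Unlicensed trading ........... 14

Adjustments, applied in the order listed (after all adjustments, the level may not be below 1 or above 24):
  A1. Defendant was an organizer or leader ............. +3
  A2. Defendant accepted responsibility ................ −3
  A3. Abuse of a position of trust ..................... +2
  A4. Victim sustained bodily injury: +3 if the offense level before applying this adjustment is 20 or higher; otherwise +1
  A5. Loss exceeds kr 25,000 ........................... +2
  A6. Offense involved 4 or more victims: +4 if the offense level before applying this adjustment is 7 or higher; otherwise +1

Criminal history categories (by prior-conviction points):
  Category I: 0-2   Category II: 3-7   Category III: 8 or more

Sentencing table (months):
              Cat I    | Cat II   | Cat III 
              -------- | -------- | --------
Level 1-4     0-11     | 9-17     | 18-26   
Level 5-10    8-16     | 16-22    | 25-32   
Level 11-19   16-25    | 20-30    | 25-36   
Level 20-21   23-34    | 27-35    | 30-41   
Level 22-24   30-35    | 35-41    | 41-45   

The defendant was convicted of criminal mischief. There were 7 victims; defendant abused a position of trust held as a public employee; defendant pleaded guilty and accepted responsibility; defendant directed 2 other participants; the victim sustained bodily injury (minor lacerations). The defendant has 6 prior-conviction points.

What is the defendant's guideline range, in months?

35-41 months

Base offense level for criminal mischief: 18.
A1 applies: 18 + 3 = 21.
A2 applies: 21 − 3 = 18.
A3 applies: 18 + 2 = 20.
A4 applies (level before this adjustment is 20 ≥ 20, so +3): 20 + 3 = 23.
A6 applies (level before this adjustment is 23 ≥ 7, so +4): 23 + 4 = 27.
Level 27 exceeds the maximum of 24; capped at 24.
Final offense level: 24.
Criminal history: 6 prior points → Category II (3-7).
Level 24 falls in the 22-24 band.
Grid: Level 22-24 × Category II = 35-41 months.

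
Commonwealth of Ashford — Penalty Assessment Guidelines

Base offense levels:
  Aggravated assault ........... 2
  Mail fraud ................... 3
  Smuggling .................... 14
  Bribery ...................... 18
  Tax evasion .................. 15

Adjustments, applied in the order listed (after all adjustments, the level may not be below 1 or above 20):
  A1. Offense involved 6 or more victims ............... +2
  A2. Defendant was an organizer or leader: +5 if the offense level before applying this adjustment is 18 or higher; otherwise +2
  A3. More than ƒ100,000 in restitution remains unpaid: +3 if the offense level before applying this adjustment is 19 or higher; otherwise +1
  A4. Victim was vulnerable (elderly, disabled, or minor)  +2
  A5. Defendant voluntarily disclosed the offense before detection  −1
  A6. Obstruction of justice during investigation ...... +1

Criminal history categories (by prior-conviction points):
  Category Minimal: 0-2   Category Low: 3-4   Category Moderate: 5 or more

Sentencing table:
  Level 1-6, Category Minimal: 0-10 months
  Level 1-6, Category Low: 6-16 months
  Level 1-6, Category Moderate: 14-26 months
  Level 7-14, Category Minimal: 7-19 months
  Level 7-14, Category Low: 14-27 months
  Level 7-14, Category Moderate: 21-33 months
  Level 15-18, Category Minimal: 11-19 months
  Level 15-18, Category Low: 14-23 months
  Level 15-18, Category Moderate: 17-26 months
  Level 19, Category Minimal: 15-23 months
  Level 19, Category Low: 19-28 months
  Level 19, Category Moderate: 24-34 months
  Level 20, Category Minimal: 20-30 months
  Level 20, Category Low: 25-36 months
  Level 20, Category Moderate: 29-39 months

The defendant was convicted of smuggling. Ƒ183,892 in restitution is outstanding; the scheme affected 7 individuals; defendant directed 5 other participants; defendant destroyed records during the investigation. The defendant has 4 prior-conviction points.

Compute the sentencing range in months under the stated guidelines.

25-36 months

Base offense level for smuggling: 14.
A1 applies: 14 + 2 = 16.
A2 applies (level before this adjustment is 16 < 18, so +2): 16 + 2 = 18.
A3 applies (level before this adjustment is 18 < 19, so +1): 18 + 1 = 19.
A6 applies: 19 + 1 = 20.
Final offense level: 20.
Criminal history: 4 prior points → Category Low (3-4).
Level 20 falls in the 20 band.
Grid: Level 20 × Category Low = 25-36 months.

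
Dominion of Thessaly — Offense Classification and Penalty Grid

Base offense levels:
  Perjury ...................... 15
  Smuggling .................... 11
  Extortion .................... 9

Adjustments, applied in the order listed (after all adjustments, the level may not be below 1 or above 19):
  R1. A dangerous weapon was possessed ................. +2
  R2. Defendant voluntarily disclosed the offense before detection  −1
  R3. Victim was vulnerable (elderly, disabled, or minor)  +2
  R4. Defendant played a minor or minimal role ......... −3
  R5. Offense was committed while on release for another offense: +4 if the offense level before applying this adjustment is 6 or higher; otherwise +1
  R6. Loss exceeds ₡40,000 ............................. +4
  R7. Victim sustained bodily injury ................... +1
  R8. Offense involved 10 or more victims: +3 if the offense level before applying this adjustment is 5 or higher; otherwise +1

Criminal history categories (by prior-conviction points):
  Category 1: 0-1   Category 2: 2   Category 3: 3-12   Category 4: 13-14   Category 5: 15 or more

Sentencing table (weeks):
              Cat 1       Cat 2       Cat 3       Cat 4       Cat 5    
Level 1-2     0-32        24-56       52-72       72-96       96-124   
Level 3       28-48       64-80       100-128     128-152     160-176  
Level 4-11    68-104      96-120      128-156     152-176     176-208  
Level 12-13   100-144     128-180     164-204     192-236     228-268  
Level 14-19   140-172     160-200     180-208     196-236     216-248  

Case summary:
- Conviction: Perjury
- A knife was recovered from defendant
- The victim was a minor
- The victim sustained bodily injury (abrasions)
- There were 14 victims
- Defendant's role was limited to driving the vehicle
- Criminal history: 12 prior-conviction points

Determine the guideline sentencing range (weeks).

180-208 weeks

Base offense level for perjury: 15.
R1 applies: 15 + 2 = 17.
R3 applies: 17 + 2 = 19.
R4 applies: 19 − 3 = 16.
R5 does not apply.
R7 applies: 16 + 1 = 17.
R8 applies (level before this adjustment is 17 ≥ 5, so +3): 17 + 3 = 20.
Level 20 exceeds the maximum of 19; capped at 19.
Final offense level: 19.
Criminal history: 12 prior points → Category 3 (3-12).
Level 19 falls in the 14-19 band.
Grid: Level 14-19 × Category 3 = 180-208 weeks.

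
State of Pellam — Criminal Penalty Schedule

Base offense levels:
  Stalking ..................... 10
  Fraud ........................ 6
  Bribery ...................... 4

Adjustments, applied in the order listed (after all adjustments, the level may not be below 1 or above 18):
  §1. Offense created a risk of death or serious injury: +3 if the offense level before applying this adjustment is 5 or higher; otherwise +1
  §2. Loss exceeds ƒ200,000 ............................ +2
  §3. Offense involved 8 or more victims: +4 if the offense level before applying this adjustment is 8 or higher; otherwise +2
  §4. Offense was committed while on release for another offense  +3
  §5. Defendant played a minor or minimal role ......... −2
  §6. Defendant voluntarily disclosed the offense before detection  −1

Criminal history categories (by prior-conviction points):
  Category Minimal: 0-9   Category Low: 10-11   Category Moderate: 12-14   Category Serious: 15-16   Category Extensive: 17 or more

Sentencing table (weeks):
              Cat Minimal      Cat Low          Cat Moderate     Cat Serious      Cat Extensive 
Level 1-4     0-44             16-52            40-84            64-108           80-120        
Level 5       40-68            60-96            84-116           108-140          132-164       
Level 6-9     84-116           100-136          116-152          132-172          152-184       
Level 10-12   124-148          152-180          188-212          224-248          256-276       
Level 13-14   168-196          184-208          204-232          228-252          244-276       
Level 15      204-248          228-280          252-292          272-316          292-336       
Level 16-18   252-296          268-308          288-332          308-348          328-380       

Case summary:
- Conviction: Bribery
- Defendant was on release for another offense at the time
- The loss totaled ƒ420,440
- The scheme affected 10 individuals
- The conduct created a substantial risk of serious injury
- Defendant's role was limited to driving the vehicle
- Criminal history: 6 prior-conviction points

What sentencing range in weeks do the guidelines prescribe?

124-148 weeks

Base offense level for bribery: 4.
§1 applies (level before this adjustment is 4 < 5, so +1): 4 + 1 = 5.
§2 applies: 5 + 2 = 7.
§3 applies (level before this adjustment is 7 < 8, so +2): 7 + 2 = 9.
§4 applies: 9 + 3 = 12.
§5 applies: 12 − 2 = 10.
Final offense level: 10.
Criminal history: 6 prior points → Category Minimal (0-9).
Level 10 falls in the 10-12 band.
Grid: Level 10-12 × Category Minimal = 124-148 weeks.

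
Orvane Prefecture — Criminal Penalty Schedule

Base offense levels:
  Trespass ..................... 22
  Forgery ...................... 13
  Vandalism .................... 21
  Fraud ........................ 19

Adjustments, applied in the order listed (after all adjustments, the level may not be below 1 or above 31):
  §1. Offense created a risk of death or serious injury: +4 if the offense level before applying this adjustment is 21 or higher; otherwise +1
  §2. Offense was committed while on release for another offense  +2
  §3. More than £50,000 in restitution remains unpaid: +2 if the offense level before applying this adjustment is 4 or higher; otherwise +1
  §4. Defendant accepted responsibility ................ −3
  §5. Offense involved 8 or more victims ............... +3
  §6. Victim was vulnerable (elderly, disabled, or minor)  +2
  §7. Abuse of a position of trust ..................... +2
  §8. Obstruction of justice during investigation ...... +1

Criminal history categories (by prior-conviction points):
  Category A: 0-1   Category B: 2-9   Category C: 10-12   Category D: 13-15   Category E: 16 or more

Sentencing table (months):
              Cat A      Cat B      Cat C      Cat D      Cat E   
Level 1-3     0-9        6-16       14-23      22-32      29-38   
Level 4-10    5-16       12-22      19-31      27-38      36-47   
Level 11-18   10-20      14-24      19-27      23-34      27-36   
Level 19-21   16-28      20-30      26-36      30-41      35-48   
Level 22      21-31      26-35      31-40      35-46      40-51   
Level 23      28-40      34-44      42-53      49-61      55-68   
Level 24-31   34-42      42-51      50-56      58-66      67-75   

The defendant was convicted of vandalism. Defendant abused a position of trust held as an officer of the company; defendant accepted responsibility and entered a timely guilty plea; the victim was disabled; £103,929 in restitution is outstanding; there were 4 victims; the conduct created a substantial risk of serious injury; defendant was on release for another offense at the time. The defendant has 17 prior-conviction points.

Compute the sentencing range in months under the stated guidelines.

67-75 months

Base offense level for vandalism: 21.
§1 applies (level before this adjustment is 21 ≥ 21, so +4): 21 + 4 = 25.
§2 applies: 25 + 2 = 27.
§3 applies (level before this adjustment is 27 ≥ 4, so +2): 27 + 2 = 29.
§4 applies: 29 − 3 = 26.
§5 does not apply.
§6 applies: 26 + 2 = 28.
§7 applies: 28 + 2 = 30.
§8 does not apply.
Final offense level: 30.
Criminal history: 17 prior points → Category E (16+).
Level 30 falls in the 24-31 band.
Grid: Level 24-31 × Category E = 67-75 months.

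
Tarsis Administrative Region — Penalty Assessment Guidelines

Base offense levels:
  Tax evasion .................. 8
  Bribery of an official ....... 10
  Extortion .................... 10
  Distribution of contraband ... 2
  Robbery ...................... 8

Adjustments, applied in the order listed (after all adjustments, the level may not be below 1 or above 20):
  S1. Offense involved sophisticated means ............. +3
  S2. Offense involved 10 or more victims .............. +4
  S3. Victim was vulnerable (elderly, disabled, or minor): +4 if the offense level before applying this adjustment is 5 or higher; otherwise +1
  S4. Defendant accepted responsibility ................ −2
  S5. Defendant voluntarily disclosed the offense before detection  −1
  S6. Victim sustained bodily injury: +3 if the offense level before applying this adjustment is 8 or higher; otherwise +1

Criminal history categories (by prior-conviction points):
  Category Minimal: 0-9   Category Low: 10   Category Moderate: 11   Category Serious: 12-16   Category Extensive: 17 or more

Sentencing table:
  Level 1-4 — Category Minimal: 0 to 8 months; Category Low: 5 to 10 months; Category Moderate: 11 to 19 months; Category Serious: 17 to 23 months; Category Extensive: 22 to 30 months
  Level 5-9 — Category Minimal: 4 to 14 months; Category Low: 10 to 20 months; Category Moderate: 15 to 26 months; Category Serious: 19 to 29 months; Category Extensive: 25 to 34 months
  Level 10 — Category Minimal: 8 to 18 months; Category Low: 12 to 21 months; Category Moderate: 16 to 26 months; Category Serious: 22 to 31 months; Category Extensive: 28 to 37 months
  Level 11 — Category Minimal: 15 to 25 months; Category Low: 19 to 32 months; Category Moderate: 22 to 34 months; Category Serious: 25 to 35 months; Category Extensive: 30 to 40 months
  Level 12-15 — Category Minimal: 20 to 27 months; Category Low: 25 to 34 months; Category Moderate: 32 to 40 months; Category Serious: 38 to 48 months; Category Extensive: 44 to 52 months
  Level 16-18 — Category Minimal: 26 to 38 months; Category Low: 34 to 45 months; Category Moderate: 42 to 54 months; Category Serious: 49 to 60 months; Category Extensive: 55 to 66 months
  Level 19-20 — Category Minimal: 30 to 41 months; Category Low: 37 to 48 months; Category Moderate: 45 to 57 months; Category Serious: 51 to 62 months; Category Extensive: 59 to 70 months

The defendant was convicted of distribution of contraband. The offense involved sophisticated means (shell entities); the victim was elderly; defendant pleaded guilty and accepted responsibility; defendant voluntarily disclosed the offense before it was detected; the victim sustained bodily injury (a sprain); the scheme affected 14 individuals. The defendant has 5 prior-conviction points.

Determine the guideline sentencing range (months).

20-27 months

Base offense level for distribution of contraband: 2.
S1 applies: 2 + 3 = 5.
S2 applies: 5 + 4 = 9.
S3 applies (level before this adjustment is 9 ≥ 5, so +4): 9 + 4 = 13.
S4 applies: 13 − 2 = 11.
S5 applies: 11 − 1 = 10.
S6 applies (level before this adjustment is 10 ≥ 8, so +3): 10 + 3 = 13.
Final offense level: 13.
Criminal history: 5 prior points → Category Minimal (0-9).
Level 13 falls in the 12-15 band.
Grid: Level 12-15 × Category Minimal = 20-27 months.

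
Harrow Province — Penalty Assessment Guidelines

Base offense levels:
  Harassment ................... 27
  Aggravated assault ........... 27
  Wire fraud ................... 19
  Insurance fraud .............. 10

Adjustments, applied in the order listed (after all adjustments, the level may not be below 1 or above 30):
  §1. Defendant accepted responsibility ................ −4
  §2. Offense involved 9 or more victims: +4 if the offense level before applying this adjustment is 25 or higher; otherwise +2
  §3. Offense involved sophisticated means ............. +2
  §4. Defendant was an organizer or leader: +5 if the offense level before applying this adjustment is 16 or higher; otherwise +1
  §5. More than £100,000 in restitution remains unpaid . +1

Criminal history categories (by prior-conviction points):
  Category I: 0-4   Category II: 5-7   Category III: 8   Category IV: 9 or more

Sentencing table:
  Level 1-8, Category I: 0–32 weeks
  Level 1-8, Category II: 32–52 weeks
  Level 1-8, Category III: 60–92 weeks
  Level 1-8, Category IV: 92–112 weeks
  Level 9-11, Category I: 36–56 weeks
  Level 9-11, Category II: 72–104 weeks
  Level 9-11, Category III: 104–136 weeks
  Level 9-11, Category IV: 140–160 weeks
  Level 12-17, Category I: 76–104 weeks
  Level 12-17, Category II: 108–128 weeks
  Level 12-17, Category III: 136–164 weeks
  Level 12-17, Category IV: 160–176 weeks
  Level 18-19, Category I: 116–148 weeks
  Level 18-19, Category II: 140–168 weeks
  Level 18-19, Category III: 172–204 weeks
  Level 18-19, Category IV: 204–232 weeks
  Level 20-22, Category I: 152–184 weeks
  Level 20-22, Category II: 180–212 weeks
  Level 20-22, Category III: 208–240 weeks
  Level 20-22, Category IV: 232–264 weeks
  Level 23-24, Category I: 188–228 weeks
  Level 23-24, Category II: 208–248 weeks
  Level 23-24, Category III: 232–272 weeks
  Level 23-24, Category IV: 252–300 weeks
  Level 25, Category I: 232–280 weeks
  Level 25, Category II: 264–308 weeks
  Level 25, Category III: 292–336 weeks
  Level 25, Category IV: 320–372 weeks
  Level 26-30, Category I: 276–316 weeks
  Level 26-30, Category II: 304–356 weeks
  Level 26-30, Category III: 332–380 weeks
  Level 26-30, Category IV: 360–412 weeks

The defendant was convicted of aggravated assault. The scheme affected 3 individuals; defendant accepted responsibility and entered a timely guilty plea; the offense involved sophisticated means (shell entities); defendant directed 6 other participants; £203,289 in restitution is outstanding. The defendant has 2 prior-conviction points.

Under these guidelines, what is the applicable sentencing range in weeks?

Base offense level for aggravated assault: 27.
§1 applies: 27 − 4 = 23.
§3 applies: 23 + 2 = 25.
§4 applies (level before this adjustment is 25 ≥ 16, so +5): 25 + 5 = 30.
§5 applies: 30 + 1 = 31.
Level 31 exceeds the maximum of 30; capped at 30.
Final offense level: 30.
Criminal history: 2 prior points → Category I (0-4).
Level 30 falls in the 26-30 band.
Grid: Level 26-30 × Category I = 276-316 weeks.

276-316 weeks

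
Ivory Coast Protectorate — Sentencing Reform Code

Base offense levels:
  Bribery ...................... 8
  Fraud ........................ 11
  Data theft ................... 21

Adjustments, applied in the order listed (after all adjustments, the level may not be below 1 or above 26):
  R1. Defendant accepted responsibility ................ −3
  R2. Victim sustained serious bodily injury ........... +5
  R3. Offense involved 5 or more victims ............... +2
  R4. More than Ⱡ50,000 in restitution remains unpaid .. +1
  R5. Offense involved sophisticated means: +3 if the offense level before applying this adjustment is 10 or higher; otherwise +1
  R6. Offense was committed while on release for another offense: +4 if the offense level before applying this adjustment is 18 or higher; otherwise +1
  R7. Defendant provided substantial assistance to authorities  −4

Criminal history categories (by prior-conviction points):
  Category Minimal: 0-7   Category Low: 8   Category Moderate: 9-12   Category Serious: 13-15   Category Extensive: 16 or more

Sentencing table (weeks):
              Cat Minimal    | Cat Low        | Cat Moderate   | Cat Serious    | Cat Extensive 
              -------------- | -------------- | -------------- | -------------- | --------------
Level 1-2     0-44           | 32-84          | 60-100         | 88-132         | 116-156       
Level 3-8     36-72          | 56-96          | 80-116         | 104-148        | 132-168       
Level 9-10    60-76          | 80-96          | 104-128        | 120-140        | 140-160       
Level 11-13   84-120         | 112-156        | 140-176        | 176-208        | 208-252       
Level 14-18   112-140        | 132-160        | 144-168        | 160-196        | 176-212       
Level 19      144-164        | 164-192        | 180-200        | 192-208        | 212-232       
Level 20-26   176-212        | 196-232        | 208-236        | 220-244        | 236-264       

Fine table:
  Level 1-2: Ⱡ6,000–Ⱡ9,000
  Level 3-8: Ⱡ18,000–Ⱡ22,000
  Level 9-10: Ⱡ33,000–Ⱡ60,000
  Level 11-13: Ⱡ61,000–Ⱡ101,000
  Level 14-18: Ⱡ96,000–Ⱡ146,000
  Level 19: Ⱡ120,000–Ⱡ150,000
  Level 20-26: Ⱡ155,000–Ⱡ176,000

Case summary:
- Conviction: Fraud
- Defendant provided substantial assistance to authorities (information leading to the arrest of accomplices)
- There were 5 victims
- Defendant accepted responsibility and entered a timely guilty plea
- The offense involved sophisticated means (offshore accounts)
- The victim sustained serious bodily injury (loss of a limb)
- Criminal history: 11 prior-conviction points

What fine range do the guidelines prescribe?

Base offense level for fraud: 11.
R1 applies: 11 − 3 = 8.
R2 applies: 8 + 5 = 13.
R3 applies: 13 + 2 = 15.
R4 does not apply.
R5 applies (level before this adjustment is 15 ≥ 10, so +3): 15 + 3 = 18.
R7 applies: 18 − 4 = 14.
Final offense level: 14.
Level 14 falls in the 14-18 band.
Fine table: Level 14-18 → Ⱡ96,000–Ⱡ146,000.

Ⱡ96,000–Ⱡ146,000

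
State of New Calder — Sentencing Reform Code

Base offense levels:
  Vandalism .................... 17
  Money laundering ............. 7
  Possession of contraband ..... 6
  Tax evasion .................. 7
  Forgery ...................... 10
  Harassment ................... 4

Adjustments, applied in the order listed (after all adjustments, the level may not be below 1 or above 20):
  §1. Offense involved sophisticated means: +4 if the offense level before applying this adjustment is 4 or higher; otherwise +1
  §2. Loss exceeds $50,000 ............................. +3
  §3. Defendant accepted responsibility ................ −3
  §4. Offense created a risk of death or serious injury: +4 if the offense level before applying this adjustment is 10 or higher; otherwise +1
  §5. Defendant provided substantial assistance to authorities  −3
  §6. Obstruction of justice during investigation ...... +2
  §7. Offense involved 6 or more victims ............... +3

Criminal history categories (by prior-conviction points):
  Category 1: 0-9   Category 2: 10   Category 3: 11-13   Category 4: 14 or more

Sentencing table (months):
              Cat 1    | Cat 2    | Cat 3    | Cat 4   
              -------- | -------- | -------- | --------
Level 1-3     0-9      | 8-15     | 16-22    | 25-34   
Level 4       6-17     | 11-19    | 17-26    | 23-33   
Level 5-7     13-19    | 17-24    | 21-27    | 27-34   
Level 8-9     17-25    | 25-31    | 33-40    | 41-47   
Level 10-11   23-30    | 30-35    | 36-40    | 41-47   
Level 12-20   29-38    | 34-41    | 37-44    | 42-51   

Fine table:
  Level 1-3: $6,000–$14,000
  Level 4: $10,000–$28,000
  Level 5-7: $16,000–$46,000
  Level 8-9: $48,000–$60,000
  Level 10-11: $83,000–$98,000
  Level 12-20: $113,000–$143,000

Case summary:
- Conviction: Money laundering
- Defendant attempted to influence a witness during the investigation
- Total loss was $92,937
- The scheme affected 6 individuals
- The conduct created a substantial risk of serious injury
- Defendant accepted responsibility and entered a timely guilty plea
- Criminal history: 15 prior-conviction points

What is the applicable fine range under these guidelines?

$113,000–$143,000

Base offense level for money laundering: 7.
§1 does not apply.
§2 applies: 7 + 3 = 10.
§3 applies: 10 − 3 = 7.
§4 applies (level before this adjustment is 7 < 10, so +1): 7 + 1 = 8.
§6 applies: 8 + 2 = 10.
§7 applies: 10 + 3 = 13.
Final offense level: 13.
Level 13 falls in the 12-20 band.
Fine table: Level 12-20 → $113,000–$143,000.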